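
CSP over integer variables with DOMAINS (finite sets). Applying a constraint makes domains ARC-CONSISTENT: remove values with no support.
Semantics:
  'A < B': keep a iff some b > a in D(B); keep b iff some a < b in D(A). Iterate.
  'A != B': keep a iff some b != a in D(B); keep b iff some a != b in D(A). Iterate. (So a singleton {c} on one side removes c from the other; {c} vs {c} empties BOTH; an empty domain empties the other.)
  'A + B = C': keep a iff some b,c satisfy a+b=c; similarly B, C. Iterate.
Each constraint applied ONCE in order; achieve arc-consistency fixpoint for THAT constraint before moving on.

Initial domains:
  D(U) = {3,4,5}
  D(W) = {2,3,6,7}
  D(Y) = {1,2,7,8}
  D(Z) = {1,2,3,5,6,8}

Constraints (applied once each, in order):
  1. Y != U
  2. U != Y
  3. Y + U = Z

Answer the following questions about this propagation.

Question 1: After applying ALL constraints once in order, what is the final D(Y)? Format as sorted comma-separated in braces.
Constraint 1 (Y != U) on D(Y)={1,2,7,8} D(U)={3,4,5}: no change
Constraint 2 (U != Y) on D(U)={3,4,5} D(Y)={1,2,7,8}: no change
Constraint 3 (Y + U = Z) on D(Y)={1,2,7,8} D(U)={3,4,5} D(Z)={1,2,3,5,6,8}: Y {1,2,7,8}->{1,2}; Z {1,2,3,5,6,8}->{5,6}
So after all 3 constraints: D(Y) = {1,2}

Answer: {1,2}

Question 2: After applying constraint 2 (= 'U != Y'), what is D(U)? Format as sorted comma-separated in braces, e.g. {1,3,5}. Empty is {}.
Constraint 1 (Y != U) on D(Y)={1,2,7,8} D(U)={3,4,5}: no change
Constraint 2 (U != Y) on D(U)={3,4,5} D(Y)={1,2,7,8}: no change
So after constraint 2: D(U) = {3,4,5}

Answer: {3,4,5}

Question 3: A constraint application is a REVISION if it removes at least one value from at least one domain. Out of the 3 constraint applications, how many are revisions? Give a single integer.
Answer: 1

Derivation:
Constraint 1 (Y != U) on D(Y)={1,2,7,8} D(U)={3,4,5}: no change => not a revision
Constraint 2 (U != Y) on D(U)={3,4,5} D(Y)={1,2,7,8}: no change => not a revision
Constraint 3 (Y + U = Z) on D(Y)={1,2,7,8} D(U)={3,4,5} D(Z)={1,2,3,5,6,8}: Y {1,2,7,8}->{1,2}; Z {1,2,3,5,6,8}->{5,6} => REVISION
Total revisions = 1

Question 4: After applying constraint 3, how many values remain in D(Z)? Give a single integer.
Constraint 1 (Y != U) on D(Y)={1,2,7,8} D(U)={3,4,5}: no change
Constraint 2 (U != Y) on D(U)={3,4,5} D(Y)={1,2,7,8}: no change
Constraint 3 (Y + U = Z) on D(Y)={1,2,7,8} D(U)={3,4,5} D(Z)={1,2,3,5,6,8}: Y {1,2,7,8}->{1,2}; Z {1,2,3,5,6,8}->{5,6}
So after constraint 3: D(Z)={5,6}, size = 2

Answer: 2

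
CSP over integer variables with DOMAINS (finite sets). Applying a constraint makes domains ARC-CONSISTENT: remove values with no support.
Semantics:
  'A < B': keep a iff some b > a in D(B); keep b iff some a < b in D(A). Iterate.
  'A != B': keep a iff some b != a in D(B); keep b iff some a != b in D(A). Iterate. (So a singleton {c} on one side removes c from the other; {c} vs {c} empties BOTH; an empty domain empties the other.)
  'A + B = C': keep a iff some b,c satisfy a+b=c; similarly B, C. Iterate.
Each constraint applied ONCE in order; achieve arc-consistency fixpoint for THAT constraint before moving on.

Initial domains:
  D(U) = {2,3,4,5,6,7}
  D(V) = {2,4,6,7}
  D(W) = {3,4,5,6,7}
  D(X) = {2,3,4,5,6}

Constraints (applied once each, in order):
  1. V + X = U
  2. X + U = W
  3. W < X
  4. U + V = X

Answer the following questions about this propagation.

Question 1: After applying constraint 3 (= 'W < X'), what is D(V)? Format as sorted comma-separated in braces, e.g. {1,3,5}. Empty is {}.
Answer: {2,4}

Derivation:
Constraint 1 (V + X = U) on D(V)={2,4,6,7} D(X)={2,3,4,5,6} D(U)={2,3,4,5,6,7}: V {2,4,6,7}->{2,4}; X {2,3,4,5,6}->{2,3,4,5}; U {2,3,4,5,6,7}->{4,5,6,7}
Constraint 2 (X + U = W) on D(X)={2,3,4,5} D(U)={4,5,6,7} D(W)={3,4,5,6,7}: X {2,3,4,5}->{2,3}; U {4,5,6,7}->{4,5}; W {3,4,5,6,7}->{6,7}
Constraint 3 (W < X) on D(W)={6,7} D(X)={2,3}: W {6,7}->{}; X {2,3}->{}
So after constraint 3: D(V) = {2,4}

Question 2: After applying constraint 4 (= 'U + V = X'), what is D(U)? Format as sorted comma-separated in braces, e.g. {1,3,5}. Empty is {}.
Answer: {}

Derivation:
Constraint 1 (V + X = U) on D(V)={2,4,6,7} D(X)={2,3,4,5,6} D(U)={2,3,4,5,6,7}: V {2,4,6,7}->{2,4}; X {2,3,4,5,6}->{2,3,4,5}; U {2,3,4,5,6,7}->{4,5,6,7}
Constraint 2 (X + U = W) on D(X)={2,3,4,5} D(U)={4,5,6,7} D(W)={3,4,5,6,7}: X {2,3,4,5}->{2,3}; U {4,5,6,7}->{4,5}; W {3,4,5,6,7}->{6,7}
Constraint 3 (W < X) on D(W)={6,7} D(X)={2,3}: W {6,7}->{}; X {2,3}->{}
Constraint 4 (U + V = X) on D(U)={4,5} D(V)={2,4} D(X)={}: U {4,5}->{}; V {2,4}->{}
So after constraint 4: D(U) = {}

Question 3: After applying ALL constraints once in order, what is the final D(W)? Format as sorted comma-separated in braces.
Answer: {}

Derivation:
Constraint 1 (V + X = U) on D(V)={2,4,6,7} D(X)={2,3,4,5,6} D(U)={2,3,4,5,6,7}: V {2,4,6,7}->{2,4}; X {2,3,4,5,6}->{2,3,4,5}; U {2,3,4,5,6,7}->{4,5,6,7}
Constraint 2 (X + U = W) on D(X)={2,3,4,5} D(U)={4,5,6,7} D(W)={3,4,5,6,7}: X {2,3,4,5}->{2,3}; U {4,5,6,7}->{4,5}; W {3,4,5,6,7}->{6,7}
Constraint 3 (W < X) on D(W)={6,7} D(X)={2,3}: W {6,7}->{}; X {2,3}->{}
Constraint 4 (U + V = X) on D(U)={4,5} D(V)={2,4} D(X)={}: U {4,5}->{}; V {2,4}->{}
So after all 4 constraints: D(W) = {}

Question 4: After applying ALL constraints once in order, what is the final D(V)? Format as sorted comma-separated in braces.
Constraint 1 (V + X = U) on D(V)={2,4,6,7} D(X)={2,3,4,5,6} D(U)={2,3,4,5,6,7}: V {2,4,6,7}->{2,4}; X {2,3,4,5,6}->{2,3,4,5}; U {2,3,4,5,6,7}->{4,5,6,7}
Constraint 2 (X + U = W) on D(X)={2,3,4,5} D(U)={4,5,6,7} D(W)={3,4,5,6,7}: X {2,3,4,5}->{2,3}; U {4,5,6,7}->{4,5}; W {3,4,5,6,7}->{6,7}
Constraint 3 (W < X) on D(W)={6,7} D(X)={2,3}: W {6,7}->{}; X {2,3}->{}
Constraint 4 (U + V = X) on D(U)={4,5} D(V)={2,4} D(X)={}: U {4,5}->{}; V {2,4}->{}
So after all 4 constraints: D(V) = {}

Answer: {}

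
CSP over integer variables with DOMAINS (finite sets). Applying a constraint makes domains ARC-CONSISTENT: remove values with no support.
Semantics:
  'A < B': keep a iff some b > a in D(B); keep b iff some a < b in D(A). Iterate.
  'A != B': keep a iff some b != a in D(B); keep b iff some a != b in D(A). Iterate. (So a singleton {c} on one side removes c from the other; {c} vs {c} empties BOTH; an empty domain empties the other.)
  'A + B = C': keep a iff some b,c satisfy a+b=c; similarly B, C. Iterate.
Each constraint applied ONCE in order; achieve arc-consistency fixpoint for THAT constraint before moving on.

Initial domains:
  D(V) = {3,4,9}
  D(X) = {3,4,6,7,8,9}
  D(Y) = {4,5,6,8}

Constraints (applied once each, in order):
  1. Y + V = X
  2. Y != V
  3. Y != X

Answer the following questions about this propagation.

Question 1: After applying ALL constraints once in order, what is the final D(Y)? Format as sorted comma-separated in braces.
Answer: {4,5,6}

Derivation:
Constraint 1 (Y + V = X) on D(Y)={4,5,6,8} D(V)={3,4,9} D(X)={3,4,6,7,8,9}: Y {4,5,6,8}->{4,5,6}; V {3,4,9}->{3,4}; X {3,4,6,7,8,9}->{7,8,9}
Constraint 2 (Y != V) on D(Y)={4,5,6} D(V)={3,4}: no change
Constraint 3 (Y != X) on D(Y)={4,5,6} D(X)={7,8,9}: no change
So after all 3 constraints: D(Y) = {4,5,6}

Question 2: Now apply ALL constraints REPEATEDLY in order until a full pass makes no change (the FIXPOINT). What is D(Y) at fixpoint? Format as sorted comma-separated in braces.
pass 0 (initial): D(Y)={4,5,6,8}
pass 1: V {3,4,9}->{3,4}; X {3,4,6,7,8,9}->{7,8,9}; Y {4,5,6,8}->{4,5,6}
pass 2: no change
Fixpoint after 2 passes: D(Y) = {4,5,6}

Answer: {4,5,6}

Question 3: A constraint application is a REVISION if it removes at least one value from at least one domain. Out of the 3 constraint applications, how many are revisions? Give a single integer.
Constraint 1 (Y + V = X) on D(Y)={4,5,6,8} D(V)={3,4,9} D(X)={3,4,6,7,8,9}: Y {4,5,6,8}->{4,5,6}; V {3,4,9}->{3,4}; X {3,4,6,7,8,9}->{7,8,9} => REVISION
Constraint 2 (Y != V) on D(Y)={4,5,6} D(V)={3,4}: no change => not a revision
Constraint 3 (Y != X) on D(Y)={4,5,6} D(X)={7,8,9}: no change => not a revision
Total revisions = 1

Answer: 1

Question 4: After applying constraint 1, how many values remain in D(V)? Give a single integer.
Constraint 1 (Y + V = X) on D(Y)={4,5,6,8} D(V)={3,4,9} D(X)={3,4,6,7,8,9}: Y {4,5,6,8}->{4,5,6}; V {3,4,9}->{3,4}; X {3,4,6,7,8,9}->{7,8,9}
So after constraint 1: D(V)={3,4}, size = 2

Answer: 2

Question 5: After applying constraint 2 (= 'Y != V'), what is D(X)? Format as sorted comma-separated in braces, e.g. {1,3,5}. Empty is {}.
Answer: {7,8,9}

Derivation:
Constraint 1 (Y + V = X) on D(Y)={4,5,6,8} D(V)={3,4,9} D(X)={3,4,6,7,8,9}: Y {4,5,6,8}->{4,5,6}; V {3,4,9}->{3,4}; X {3,4,6,7,8,9}->{7,8,9}
Constraint 2 (Y != V) on D(Y)={4,5,6} D(V)={3,4}: no change
So after constraint 2: D(X) = {7,8,9}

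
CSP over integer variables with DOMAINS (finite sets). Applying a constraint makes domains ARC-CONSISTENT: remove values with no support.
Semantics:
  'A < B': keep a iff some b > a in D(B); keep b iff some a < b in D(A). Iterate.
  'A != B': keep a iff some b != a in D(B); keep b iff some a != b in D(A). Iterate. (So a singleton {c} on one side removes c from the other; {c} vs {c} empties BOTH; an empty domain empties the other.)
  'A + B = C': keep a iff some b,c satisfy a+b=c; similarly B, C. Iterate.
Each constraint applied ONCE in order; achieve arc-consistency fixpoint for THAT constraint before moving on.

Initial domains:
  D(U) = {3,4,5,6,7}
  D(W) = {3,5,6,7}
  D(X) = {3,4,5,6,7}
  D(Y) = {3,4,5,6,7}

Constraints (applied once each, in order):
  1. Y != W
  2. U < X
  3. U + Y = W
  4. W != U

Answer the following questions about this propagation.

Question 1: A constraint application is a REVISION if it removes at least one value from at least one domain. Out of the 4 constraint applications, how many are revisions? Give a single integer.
Answer: 2

Derivation:
Constraint 1 (Y != W) on D(Y)={3,4,5,6,7} D(W)={3,5,6,7}: no change => not a revision
Constraint 2 (U < X) on D(U)={3,4,5,6,7} D(X)={3,4,5,6,7}: U {3,4,5,6,7}->{3,4,5,6}; X {3,4,5,6,7}->{4,5,6,7} => REVISION
Constraint 3 (U + Y = W) on D(U)={3,4,5,6} D(Y)={3,4,5,6,7} D(W)={3,5,6,7}: U {3,4,5,6}->{3,4}; Y {3,4,5,6,7}->{3,4}; W {3,5,6,7}->{6,7} => REVISION
Constraint 4 (W != U) on D(W)={6,7} D(U)={3,4}: no change => not a revision
Total revisions = 2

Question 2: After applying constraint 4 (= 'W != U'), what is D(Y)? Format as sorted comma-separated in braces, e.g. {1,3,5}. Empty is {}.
Answer: {3,4}

Derivation:
Constraint 1 (Y != W) on D(Y)={3,4,5,6,7} D(W)={3,5,6,7}: no change
Constraint 2 (U < X) on D(U)={3,4,5,6,7} D(X)={3,4,5,6,7}: U {3,4,5,6,7}->{3,4,5,6}; X {3,4,5,6,7}->{4,5,6,7}
Constraint 3 (U + Y = W) on D(U)={3,4,5,6} D(Y)={3,4,5,6,7} D(W)={3,5,6,7}: U {3,4,5,6}->{3,4}; Y {3,4,5,6,7}->{3,4}; W {3,5,6,7}->{6,7}
Constraint 4 (W != U) on D(W)={6,7} D(U)={3,4}: no change
So after constraint 4: D(Y) = {3,4}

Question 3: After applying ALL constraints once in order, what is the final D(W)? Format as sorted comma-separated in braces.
Answer: {6,7}

Derivation:
Constraint 1 (Y != W) on D(Y)={3,4,5,6,7} D(W)={3,5,6,7}: no change
Constraint 2 (U < X) on D(U)={3,4,5,6,7} D(X)={3,4,5,6,7}: U {3,4,5,6,7}->{3,4,5,6}; X {3,4,5,6,7}->{4,5,6,7}
Constraint 3 (U + Y = W) on D(U)={3,4,5,6} D(Y)={3,4,5,6,7} D(W)={3,5,6,7}: U {3,4,5,6}->{3,4}; Y {3,4,5,6,7}->{3,4}; W {3,5,6,7}->{6,7}
Constraint 4 (W != U) on D(W)={6,7} D(U)={3,4}: no change
So after all 4 constraints: D(W) = {6,7}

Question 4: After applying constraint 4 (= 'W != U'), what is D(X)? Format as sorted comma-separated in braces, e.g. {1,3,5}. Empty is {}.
Answer: {4,5,6,7}

Derivation:
Constraint 1 (Y != W) on D(Y)={3,4,5,6,7} D(W)={3,5,6,7}: no change
Constraint 2 (U < X) on D(U)={3,4,5,6,7} D(X)={3,4,5,6,7}: U {3,4,5,6,7}->{3,4,5,6}; X {3,4,5,6,7}->{4,5,6,7}
Constraint 3 (U + Y = W) on D(U)={3,4,5,6} D(Y)={3,4,5,6,7} D(W)={3,5,6,7}: U {3,4,5,6}->{3,4}; Y {3,4,5,6,7}->{3,4}; W {3,5,6,7}->{6,7}
Constraint 4 (W != U) on D(W)={6,7} D(U)={3,4}: no change
So after constraint 4: D(X) = {4,5,6,7}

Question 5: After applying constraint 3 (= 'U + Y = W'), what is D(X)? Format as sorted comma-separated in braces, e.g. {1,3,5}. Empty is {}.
Constraint 1 (Y != W) on D(Y)={3,4,5,6,7} D(W)={3,5,6,7}: no change
Constraint 2 (U < X) on D(U)={3,4,5,6,7} D(X)={3,4,5,6,7}: U {3,4,5,6,7}->{3,4,5,6}; X {3,4,5,6,7}->{4,5,6,7}
Constraint 3 (U + Y = W) on D(U)={3,4,5,6} D(Y)={3,4,5,6,7} D(W)={3,5,6,7}: U {3,4,5,6}->{3,4}; Y {3,4,5,6,7}->{3,4}; W {3,5,6,7}->{6,7}
So after constraint 3: D(X) = {4,5,6,7}

Answer: {4,5,6,7}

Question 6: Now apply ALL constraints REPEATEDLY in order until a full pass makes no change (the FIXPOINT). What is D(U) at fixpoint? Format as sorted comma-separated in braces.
Answer: {3,4}

Derivation:
pass 0 (initial): D(U)={3,4,5,6,7}
pass 1: U {3,4,5,6,7}->{3,4}; W {3,5,6,7}->{6,7}; X {3,4,5,6,7}->{4,5,6,7}; Y {3,4,5,6,7}->{3,4}
pass 2: no change
Fixpoint after 2 passes: D(U) = {3,4}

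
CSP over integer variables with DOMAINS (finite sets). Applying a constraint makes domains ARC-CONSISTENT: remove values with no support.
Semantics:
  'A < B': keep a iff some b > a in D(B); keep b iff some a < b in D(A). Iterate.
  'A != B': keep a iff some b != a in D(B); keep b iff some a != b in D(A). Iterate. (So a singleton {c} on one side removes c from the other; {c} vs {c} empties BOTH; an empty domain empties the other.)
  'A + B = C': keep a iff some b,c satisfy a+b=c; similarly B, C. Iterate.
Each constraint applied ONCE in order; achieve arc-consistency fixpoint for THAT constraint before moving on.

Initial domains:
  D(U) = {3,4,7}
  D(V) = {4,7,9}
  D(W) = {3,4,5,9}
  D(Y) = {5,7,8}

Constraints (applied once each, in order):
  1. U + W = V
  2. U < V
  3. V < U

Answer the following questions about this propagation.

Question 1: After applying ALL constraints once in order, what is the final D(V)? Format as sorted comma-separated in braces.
Answer: {}

Derivation:
Constraint 1 (U + W = V) on D(U)={3,4,7} D(W)={3,4,5,9} D(V)={4,7,9}: U {3,4,7}->{3,4}; W {3,4,5,9}->{3,4,5}; V {4,7,9}->{7,9}
Constraint 2 (U < V) on D(U)={3,4} D(V)={7,9}: no change
Constraint 3 (V < U) on D(V)={7,9} D(U)={3,4}: V {7,9}->{}; U {3,4}->{}
So after all 3 constraints: D(V) = {}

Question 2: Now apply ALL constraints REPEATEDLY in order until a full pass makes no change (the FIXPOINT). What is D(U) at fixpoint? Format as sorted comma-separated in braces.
Answer: {}

Derivation:
pass 0 (initial): D(U)={3,4,7}
pass 1: U {3,4,7}->{}; V {4,7,9}->{}; W {3,4,5,9}->{3,4,5}
pass 2: W {3,4,5}->{}
pass 3: no change
Fixpoint after 3 passes: D(U) = {}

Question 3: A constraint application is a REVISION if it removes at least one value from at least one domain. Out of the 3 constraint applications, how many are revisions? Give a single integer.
Constraint 1 (U + W = V) on D(U)={3,4,7} D(W)={3,4,5,9} D(V)={4,7,9}: U {3,4,7}->{3,4}; W {3,4,5,9}->{3,4,5}; V {4,7,9}->{7,9} => REVISION
Constraint 2 (U < V) on D(U)={3,4} D(V)={7,9}: no change => not a revision
Constraint 3 (V < U) on D(V)={7,9} D(U)={3,4}: V {7,9}->{}; U {3,4}->{} => REVISION
Total revisions = 2

Answer: 2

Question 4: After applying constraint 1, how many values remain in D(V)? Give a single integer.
Answer: 2

Derivation:
Constraint 1 (U + W = V) on D(U)={3,4,7} D(W)={3,4,5,9} D(V)={4,7,9}: U {3,4,7}->{3,4}; W {3,4,5,9}->{3,4,5}; V {4,7,9}->{7,9}
So after constraint 1: D(V)={7,9}, size = 2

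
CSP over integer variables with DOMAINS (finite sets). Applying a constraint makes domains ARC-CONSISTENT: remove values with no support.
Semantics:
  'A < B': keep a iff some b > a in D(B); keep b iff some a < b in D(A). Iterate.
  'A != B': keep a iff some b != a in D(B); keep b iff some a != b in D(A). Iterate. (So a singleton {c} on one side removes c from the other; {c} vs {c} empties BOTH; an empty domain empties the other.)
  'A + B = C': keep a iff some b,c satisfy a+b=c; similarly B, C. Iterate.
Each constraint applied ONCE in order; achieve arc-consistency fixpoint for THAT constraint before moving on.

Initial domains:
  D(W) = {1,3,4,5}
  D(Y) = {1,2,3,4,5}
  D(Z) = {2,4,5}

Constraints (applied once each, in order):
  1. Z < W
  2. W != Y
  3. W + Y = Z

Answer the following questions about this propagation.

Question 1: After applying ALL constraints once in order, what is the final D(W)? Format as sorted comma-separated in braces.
Constraint 1 (Z < W) on D(Z)={2,4,5} D(W)={1,3,4,5}: Z {2,4,5}->{2,4}; W {1,3,4,5}->{3,4,5}
Constraint 2 (W != Y) on D(W)={3,4,5} D(Y)={1,2,3,4,5}: no change
Constraint 3 (W + Y = Z) on D(W)={3,4,5} D(Y)={1,2,3,4,5} D(Z)={2,4}: W {3,4,5}->{3}; Y {1,2,3,4,5}->{1}; Z {2,4}->{4}
So after all 3 constraints: D(W) = {3}

Answer: {3}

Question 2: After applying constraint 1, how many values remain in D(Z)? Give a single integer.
Constraint 1 (Z < W) on D(Z)={2,4,5} D(W)={1,3,4,5}: Z {2,4,5}->{2,4}; W {1,3,4,5}->{3,4,5}
So after constraint 1: D(Z)={2,4}, size = 2

Answer: 2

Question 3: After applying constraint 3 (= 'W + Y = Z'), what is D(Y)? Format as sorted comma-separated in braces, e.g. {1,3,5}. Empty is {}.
Answer: {1}

Derivation:
Constraint 1 (Z < W) on D(Z)={2,4,5} D(W)={1,3,4,5}: Z {2,4,5}->{2,4}; W {1,3,4,5}->{3,4,5}
Constraint 2 (W != Y) on D(W)={3,4,5} D(Y)={1,2,3,4,5}: no change
Constraint 3 (W + Y = Z) on D(W)={3,4,5} D(Y)={1,2,3,4,5} D(Z)={2,4}: W {3,4,5}->{3}; Y {1,2,3,4,5}->{1}; Z {2,4}->{4}
So after constraint 3: D(Y) = {1}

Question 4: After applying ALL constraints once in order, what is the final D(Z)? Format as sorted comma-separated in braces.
Answer: {4}

Derivation:
Constraint 1 (Z < W) on D(Z)={2,4,5} D(W)={1,3,4,5}: Z {2,4,5}->{2,4}; W {1,3,4,5}->{3,4,5}
Constraint 2 (W != Y) on D(W)={3,4,5} D(Y)={1,2,3,4,5}: no change
Constraint 3 (W + Y = Z) on D(W)={3,4,5} D(Y)={1,2,3,4,5} D(Z)={2,4}: W {3,4,5}->{3}; Y {1,2,3,4,5}->{1}; Z {2,4}->{4}
So after all 3 constraints: D(Z) = {4}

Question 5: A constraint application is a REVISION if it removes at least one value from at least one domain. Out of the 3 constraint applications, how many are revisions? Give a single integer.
Answer: 2

Derivation:
Constraint 1 (Z < W) on D(Z)={2,4,5} D(W)={1,3,4,5}: Z {2,4,5}->{2,4}; W {1,3,4,5}->{3,4,5} => REVISION
Constraint 2 (W != Y) on D(W)={3,4,5} D(Y)={1,2,3,4,5}: no change => not a revision
Constraint 3 (W + Y = Z) on D(W)={3,4,5} D(Y)={1,2,3,4,5} D(Z)={2,4}: W {3,4,5}->{3}; Y {1,2,3,4,5}->{1}; Z {2,4}->{4} => REVISION
Total revisions = 2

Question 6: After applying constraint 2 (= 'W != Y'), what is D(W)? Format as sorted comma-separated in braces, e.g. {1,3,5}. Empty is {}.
Constraint 1 (Z < W) on D(Z)={2,4,5} D(W)={1,3,4,5}: Z {2,4,5}->{2,4}; W {1,3,4,5}->{3,4,5}
Constraint 2 (W != Y) on D(W)={3,4,5} D(Y)={1,2,3,4,5}: no change
So after constraint 2: D(W) = {3,4,5}

Answer: {3,4,5}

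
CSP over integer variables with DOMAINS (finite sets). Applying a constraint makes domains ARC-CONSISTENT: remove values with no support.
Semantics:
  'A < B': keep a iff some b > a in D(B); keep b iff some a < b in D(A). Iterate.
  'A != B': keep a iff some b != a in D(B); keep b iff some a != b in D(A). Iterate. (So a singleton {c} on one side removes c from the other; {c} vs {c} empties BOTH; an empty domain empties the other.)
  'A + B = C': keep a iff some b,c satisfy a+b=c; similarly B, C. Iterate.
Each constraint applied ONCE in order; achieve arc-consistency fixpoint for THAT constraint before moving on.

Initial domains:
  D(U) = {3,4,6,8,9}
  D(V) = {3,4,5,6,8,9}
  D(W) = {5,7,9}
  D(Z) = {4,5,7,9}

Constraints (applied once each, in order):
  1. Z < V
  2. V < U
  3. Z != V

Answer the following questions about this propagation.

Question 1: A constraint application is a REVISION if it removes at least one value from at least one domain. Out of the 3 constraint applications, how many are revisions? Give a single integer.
Constraint 1 (Z < V) on D(Z)={4,5,7,9} D(V)={3,4,5,6,8,9}: Z {4,5,7,9}->{4,5,7}; V {3,4,5,6,8,9}->{5,6,8,9} => REVISION
Constraint 2 (V < U) on D(V)={5,6,8,9} D(U)={3,4,6,8,9}: V {5,6,8,9}->{5,6,8}; U {3,4,6,8,9}->{6,8,9} => REVISION
Constraint 3 (Z != V) on D(Z)={4,5,7} D(V)={5,6,8}: no change => not a revision
Total revisions = 2

Answer: 2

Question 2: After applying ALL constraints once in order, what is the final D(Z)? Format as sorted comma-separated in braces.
Answer: {4,5,7}

Derivation:
Constraint 1 (Z < V) on D(Z)={4,5,7,9} D(V)={3,4,5,6,8,9}: Z {4,5,7,9}->{4,5,7}; V {3,4,5,6,8,9}->{5,6,8,9}
Constraint 2 (V < U) on D(V)={5,6,8,9} D(U)={3,4,6,8,9}: V {5,6,8,9}->{5,6,8}; U {3,4,6,8,9}->{6,8,9}
Constraint 3 (Z != V) on D(Z)={4,5,7} D(V)={5,6,8}: no change
So after all 3 constraints: D(Z) = {4,5,7}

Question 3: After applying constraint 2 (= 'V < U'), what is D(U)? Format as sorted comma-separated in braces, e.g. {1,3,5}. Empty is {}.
Answer: {6,8,9}

Derivation:
Constraint 1 (Z < V) on D(Z)={4,5,7,9} D(V)={3,4,5,6,8,9}: Z {4,5,7,9}->{4,5,7}; V {3,4,5,6,8,9}->{5,6,8,9}
Constraint 2 (V < U) on D(V)={5,6,8,9} D(U)={3,4,6,8,9}: V {5,6,8,9}->{5,6,8}; U {3,4,6,8,9}->{6,8,9}
So after constraint 2: D(U) = {6,8,9}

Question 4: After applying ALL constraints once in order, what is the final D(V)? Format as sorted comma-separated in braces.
Constraint 1 (Z < V) on D(Z)={4,5,7,9} D(V)={3,4,5,6,8,9}: Z {4,5,7,9}->{4,5,7}; V {3,4,5,6,8,9}->{5,6,8,9}
Constraint 2 (V < U) on D(V)={5,6,8,9} D(U)={3,4,6,8,9}: V {5,6,8,9}->{5,6,8}; U {3,4,6,8,9}->{6,8,9}
Constraint 3 (Z != V) on D(Z)={4,5,7} D(V)={5,6,8}: no change
So after all 3 constraints: D(V) = {5,6,8}

Answer: {5,6,8}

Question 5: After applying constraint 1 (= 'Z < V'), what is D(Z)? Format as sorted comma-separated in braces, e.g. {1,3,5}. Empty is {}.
Constraint 1 (Z < V) on D(Z)={4,5,7,9} D(V)={3,4,5,6,8,9}: Z {4,5,7,9}->{4,5,7}; V {3,4,5,6,8,9}->{5,6,8,9}
So after constraint 1: D(Z) = {4,5,7}

Answer: {4,5,7}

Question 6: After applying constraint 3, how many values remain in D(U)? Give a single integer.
Answer: 3

Derivation:
Constraint 1 (Z < V) on D(Z)={4,5,7,9} D(V)={3,4,5,6,8,9}: Z {4,5,7,9}->{4,5,7}; V {3,4,5,6,8,9}->{5,6,8,9}
Constraint 2 (V < U) on D(V)={5,6,8,9} D(U)={3,4,6,8,9}: V {5,6,8,9}->{5,6,8}; U {3,4,6,8,9}->{6,8,9}
Constraint 3 (Z != V) on D(Z)={4,5,7} D(V)={5,6,8}: no change
So after constraint 3: D(U)={6,8,9}, size = 3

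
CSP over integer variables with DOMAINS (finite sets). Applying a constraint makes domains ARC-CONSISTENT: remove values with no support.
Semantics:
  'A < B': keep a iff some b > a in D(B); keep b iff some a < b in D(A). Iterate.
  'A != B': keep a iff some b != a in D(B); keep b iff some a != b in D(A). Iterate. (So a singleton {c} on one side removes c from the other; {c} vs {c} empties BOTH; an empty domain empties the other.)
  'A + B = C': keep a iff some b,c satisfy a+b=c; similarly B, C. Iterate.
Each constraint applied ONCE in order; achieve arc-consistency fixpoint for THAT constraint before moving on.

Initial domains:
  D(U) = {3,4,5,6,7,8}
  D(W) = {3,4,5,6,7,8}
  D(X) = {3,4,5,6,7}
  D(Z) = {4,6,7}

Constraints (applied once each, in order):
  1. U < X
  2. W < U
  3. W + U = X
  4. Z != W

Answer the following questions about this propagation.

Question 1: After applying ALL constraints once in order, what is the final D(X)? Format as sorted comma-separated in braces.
Answer: {7}

Derivation:
Constraint 1 (U < X) on D(U)={3,4,5,6,7,8} D(X)={3,4,5,6,7}: U {3,4,5,6,7,8}->{3,4,5,6}; X {3,4,5,6,7}->{4,5,6,7}
Constraint 2 (W < U) on D(W)={3,4,5,6,7,8} D(U)={3,4,5,6}: W {3,4,5,6,7,8}->{3,4,5}; U {3,4,5,6}->{4,5,6}
Constraint 3 (W + U = X) on D(W)={3,4,5} D(U)={4,5,6} D(X)={4,5,6,7}: W {3,4,5}->{3}; U {4,5,6}->{4}; X {4,5,6,7}->{7}
Constraint 4 (Z != W) on D(Z)={4,6,7} D(W)={3}: no change
So after all 4 constraints: D(X) = {7}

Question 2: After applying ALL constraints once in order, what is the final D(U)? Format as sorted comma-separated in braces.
Answer: {4}

Derivation:
Constraint 1 (U < X) on D(U)={3,4,5,6,7,8} D(X)={3,4,5,6,7}: U {3,4,5,6,7,8}->{3,4,5,6}; X {3,4,5,6,7}->{4,5,6,7}
Constraint 2 (W < U) on D(W)={3,4,5,6,7,8} D(U)={3,4,5,6}: W {3,4,5,6,7,8}->{3,4,5}; U {3,4,5,6}->{4,5,6}
Constraint 3 (W + U = X) on D(W)={3,4,5} D(U)={4,5,6} D(X)={4,5,6,7}: W {3,4,5}->{3}; U {4,5,6}->{4}; X {4,5,6,7}->{7}
Constraint 4 (Z != W) on D(Z)={4,6,7} D(W)={3}: no change
So after all 4 constraints: D(U) = {4}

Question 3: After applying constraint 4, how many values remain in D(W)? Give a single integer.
Answer: 1

Derivation:
Constraint 1 (U < X) on D(U)={3,4,5,6,7,8} D(X)={3,4,5,6,7}: U {3,4,5,6,7,8}->{3,4,5,6}; X {3,4,5,6,7}->{4,5,6,7}
Constraint 2 (W < U) on D(W)={3,4,5,6,7,8} D(U)={3,4,5,6}: W {3,4,5,6,7,8}->{3,4,5}; U {3,4,5,6}->{4,5,6}
Constraint 3 (W + U = X) on D(W)={3,4,5} D(U)={4,5,6} D(X)={4,5,6,7}: W {3,4,5}->{3}; U {4,5,6}->{4}; X {4,5,6,7}->{7}
Constraint 4 (Z != W) on D(Z)={4,6,7} D(W)={3}: no change
So after constraint 4: D(W)={3}, size = 1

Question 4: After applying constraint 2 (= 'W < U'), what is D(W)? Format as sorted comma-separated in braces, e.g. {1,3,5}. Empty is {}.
Answer: {3,4,5}

Derivation:
Constraint 1 (U < X) on D(U)={3,4,5,6,7,8} D(X)={3,4,5,6,7}: U {3,4,5,6,7,8}->{3,4,5,6}; X {3,4,5,6,7}->{4,5,6,7}
Constraint 2 (W < U) on D(W)={3,4,5,6,7,8} D(U)={3,4,5,6}: W {3,4,5,6,7,8}->{3,4,5}; U {3,4,5,6}->{4,5,6}
So after constraint 2: D(W) = {3,4,5}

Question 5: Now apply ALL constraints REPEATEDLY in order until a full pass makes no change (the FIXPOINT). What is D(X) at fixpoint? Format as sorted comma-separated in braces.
Answer: {7}

Derivation:
pass 0 (initial): D(X)={3,4,5,6,7}
pass 1: U {3,4,5,6,7,8}->{4}; W {3,4,5,6,7,8}->{3}; X {3,4,5,6,7}->{7}
pass 2: no change
Fixpoint after 2 passes: D(X) = {7}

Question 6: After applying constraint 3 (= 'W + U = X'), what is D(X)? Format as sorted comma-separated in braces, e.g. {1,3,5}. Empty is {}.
Constraint 1 (U < X) on D(U)={3,4,5,6,7,8} D(X)={3,4,5,6,7}: U {3,4,5,6,7,8}->{3,4,5,6}; X {3,4,5,6,7}->{4,5,6,7}
Constraint 2 (W < U) on D(W)={3,4,5,6,7,8} D(U)={3,4,5,6}: W {3,4,5,6,7,8}->{3,4,5}; U {3,4,5,6}->{4,5,6}
Constraint 3 (W + U = X) on D(W)={3,4,5} D(U)={4,5,6} D(X)={4,5,6,7}: W {3,4,5}->{3}; U {4,5,6}->{4}; X {4,5,6,7}->{7}
So after constraint 3: D(X) = {7}

Answer: {7}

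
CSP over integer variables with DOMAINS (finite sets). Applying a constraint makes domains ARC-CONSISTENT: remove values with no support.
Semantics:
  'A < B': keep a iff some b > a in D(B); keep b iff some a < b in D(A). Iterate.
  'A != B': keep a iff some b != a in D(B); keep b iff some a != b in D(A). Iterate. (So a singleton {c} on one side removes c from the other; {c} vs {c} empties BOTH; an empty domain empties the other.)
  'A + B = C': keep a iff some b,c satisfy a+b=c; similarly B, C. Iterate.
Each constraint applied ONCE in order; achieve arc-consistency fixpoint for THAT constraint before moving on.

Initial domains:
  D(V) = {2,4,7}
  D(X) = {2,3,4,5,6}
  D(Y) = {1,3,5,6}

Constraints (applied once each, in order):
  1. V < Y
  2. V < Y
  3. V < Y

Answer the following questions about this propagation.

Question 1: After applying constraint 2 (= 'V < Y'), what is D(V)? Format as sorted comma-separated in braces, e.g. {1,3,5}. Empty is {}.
Answer: {2,4}

Derivation:
Constraint 1 (V < Y) on D(V)={2,4,7} D(Y)={1,3,5,6}: V {2,4,7}->{2,4}; Y {1,3,5,6}->{3,5,6}
Constraint 2 (V < Y) on D(V)={2,4} D(Y)={3,5,6}: no change
So after constraint 2: D(V) = {2,4}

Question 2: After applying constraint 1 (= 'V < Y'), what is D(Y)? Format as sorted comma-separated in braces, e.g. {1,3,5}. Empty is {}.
Constraint 1 (V < Y) on D(V)={2,4,7} D(Y)={1,3,5,6}: V {2,4,7}->{2,4}; Y {1,3,5,6}->{3,5,6}
So after constraint 1: D(Y) = {3,5,6}

Answer: {3,5,6}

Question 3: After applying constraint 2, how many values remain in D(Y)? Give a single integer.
Constraint 1 (V < Y) on D(V)={2,4,7} D(Y)={1,3,5,6}: V {2,4,7}->{2,4}; Y {1,3,5,6}->{3,5,6}
Constraint 2 (V < Y) on D(V)={2,4} D(Y)={3,5,6}: no change
So after constraint 2: D(Y)={3,5,6}, size = 3

Answer: 3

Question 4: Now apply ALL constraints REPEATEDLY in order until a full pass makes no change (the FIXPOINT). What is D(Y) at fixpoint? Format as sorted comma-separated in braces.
pass 0 (initial): D(Y)={1,3,5,6}
pass 1: V {2,4,7}->{2,4}; Y {1,3,5,6}->{3,5,6}
pass 2: no change
Fixpoint after 2 passes: D(Y) = {3,5,6}

Answer: {3,5,6}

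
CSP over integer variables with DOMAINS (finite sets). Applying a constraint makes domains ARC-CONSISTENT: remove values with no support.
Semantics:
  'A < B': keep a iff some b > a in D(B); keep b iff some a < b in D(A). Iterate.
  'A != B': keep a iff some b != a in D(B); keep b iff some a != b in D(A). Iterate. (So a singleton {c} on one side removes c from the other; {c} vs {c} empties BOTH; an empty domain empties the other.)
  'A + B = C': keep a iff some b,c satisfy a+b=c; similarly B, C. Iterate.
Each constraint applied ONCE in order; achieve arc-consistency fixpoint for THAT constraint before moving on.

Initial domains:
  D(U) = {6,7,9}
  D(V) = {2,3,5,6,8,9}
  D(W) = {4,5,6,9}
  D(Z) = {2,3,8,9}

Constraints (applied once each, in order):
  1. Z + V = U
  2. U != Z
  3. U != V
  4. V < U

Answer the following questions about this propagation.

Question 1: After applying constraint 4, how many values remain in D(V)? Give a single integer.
Answer: 3

Derivation:
Constraint 1 (Z + V = U) on D(Z)={2,3,8,9} D(V)={2,3,5,6,8,9} D(U)={6,7,9}: Z {2,3,8,9}->{2,3}; V {2,3,5,6,8,9}->{3,5,6}
Constraint 2 (U != Z) on D(U)={6,7,9} D(Z)={2,3}: no change
Constraint 3 (U != V) on D(U)={6,7,9} D(V)={3,5,6}: no change
Constraint 4 (V < U) on D(V)={3,5,6} D(U)={6,7,9}: no change
So after constraint 4: D(V)={3,5,6}, size = 3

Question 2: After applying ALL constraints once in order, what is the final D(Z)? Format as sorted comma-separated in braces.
Answer: {2,3}

Derivation:
Constraint 1 (Z + V = U) on D(Z)={2,3,8,9} D(V)={2,3,5,6,8,9} D(U)={6,7,9}: Z {2,3,8,9}->{2,3}; V {2,3,5,6,8,9}->{3,5,6}
Constraint 2 (U != Z) on D(U)={6,7,9} D(Z)={2,3}: no change
Constraint 3 (U != V) on D(U)={6,7,9} D(V)={3,5,6}: no change
Constraint 4 (V < U) on D(V)={3,5,6} D(U)={6,7,9}: no change
So after all 4 constraints: D(Z) = {2,3}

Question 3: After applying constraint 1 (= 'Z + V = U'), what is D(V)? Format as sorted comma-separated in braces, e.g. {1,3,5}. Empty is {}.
Answer: {3,5,6}

Derivation:
Constraint 1 (Z + V = U) on D(Z)={2,3,8,9} D(V)={2,3,5,6,8,9} D(U)={6,7,9}: Z {2,3,8,9}->{2,3}; V {2,3,5,6,8,9}->{3,5,6}
So after constraint 1: D(V) = {3,5,6}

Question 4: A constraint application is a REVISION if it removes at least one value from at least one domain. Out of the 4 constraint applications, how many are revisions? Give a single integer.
Answer: 1

Derivation:
Constraint 1 (Z + V = U) on D(Z)={2,3,8,9} D(V)={2,3,5,6,8,9} D(U)={6,7,9}: Z {2,3,8,9}->{2,3}; V {2,3,5,6,8,9}->{3,5,6} => REVISION
Constraint 2 (U != Z) on D(U)={6,7,9} D(Z)={2,3}: no change => not a revision
Constraint 3 (U != V) on D(U)={6,7,9} D(V)={3,5,6}: no change => not a revision
Constraint 4 (V < U) on D(V)={3,5,6} D(U)={6,7,9}: no change => not a revision
Total revisions = 1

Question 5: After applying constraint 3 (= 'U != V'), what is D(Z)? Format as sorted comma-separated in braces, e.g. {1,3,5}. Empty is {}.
Constraint 1 (Z + V = U) on D(Z)={2,3,8,9} D(V)={2,3,5,6,8,9} D(U)={6,7,9}: Z {2,3,8,9}->{2,3}; V {2,3,5,6,8,9}->{3,5,6}
Constraint 2 (U != Z) on D(U)={6,7,9} D(Z)={2,3}: no change
Constraint 3 (U != V) on D(U)={6,7,9} D(V)={3,5,6}: no change
So after constraint 3: D(Z) = {2,3}

Answer: {2,3}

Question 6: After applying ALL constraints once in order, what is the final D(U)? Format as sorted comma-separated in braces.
Constraint 1 (Z + V = U) on D(Z)={2,3,8,9} D(V)={2,3,5,6,8,9} D(U)={6,7,9}: Z {2,3,8,9}->{2,3}; V {2,3,5,6,8,9}->{3,5,6}
Constraint 2 (U != Z) on D(U)={6,7,9} D(Z)={2,3}: no change
Constraint 3 (U != V) on D(U)={6,7,9} D(V)={3,5,6}: no change
Constraint 4 (V < U) on D(V)={3,5,6} D(U)={6,7,9}: no change
So after all 4 constraints: D(U) = {6,7,9}

Answer: {6,7,9}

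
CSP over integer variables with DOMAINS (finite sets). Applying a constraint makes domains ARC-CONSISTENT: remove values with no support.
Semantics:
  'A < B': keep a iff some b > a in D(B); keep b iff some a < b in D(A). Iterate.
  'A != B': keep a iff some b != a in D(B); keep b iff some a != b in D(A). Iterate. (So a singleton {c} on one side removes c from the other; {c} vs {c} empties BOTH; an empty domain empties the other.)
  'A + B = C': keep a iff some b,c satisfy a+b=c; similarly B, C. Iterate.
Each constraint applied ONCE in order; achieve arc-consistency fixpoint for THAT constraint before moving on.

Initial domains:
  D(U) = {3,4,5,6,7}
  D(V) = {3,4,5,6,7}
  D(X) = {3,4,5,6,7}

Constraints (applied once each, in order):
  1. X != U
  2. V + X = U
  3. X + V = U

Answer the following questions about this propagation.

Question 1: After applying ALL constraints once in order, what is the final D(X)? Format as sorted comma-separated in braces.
Constraint 1 (X != U) on D(X)={3,4,5,6,7} D(U)={3,4,5,6,7}: no change
Constraint 2 (V + X = U) on D(V)={3,4,5,6,7} D(X)={3,4,5,6,7} D(U)={3,4,5,6,7}: V {3,4,5,6,7}->{3,4}; X {3,4,5,6,7}->{3,4}; U {3,4,5,6,7}->{6,7}
Constraint 3 (X + V = U) on D(X)={3,4} D(V)={3,4} D(U)={6,7}: no change
So after all 3 constraints: D(X) = {3,4}

Answer: {3,4}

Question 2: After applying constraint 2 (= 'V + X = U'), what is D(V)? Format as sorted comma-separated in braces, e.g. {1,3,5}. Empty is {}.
Answer: {3,4}

Derivation:
Constraint 1 (X != U) on D(X)={3,4,5,6,7} D(U)={3,4,5,6,7}: no change
Constraint 2 (V + X = U) on D(V)={3,4,5,6,7} D(X)={3,4,5,6,7} D(U)={3,4,5,6,7}: V {3,4,5,6,7}->{3,4}; X {3,4,5,6,7}->{3,4}; U {3,4,5,6,7}->{6,7}
So after constraint 2: D(V) = {3,4}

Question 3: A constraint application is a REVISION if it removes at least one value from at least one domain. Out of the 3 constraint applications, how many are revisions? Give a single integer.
Constraint 1 (X != U) on D(X)={3,4,5,6,7} D(U)={3,4,5,6,7}: no change => not a revision
Constraint 2 (V + X = U) on D(V)={3,4,5,6,7} D(X)={3,4,5,6,7} D(U)={3,4,5,6,7}: V {3,4,5,6,7}->{3,4}; X {3,4,5,6,7}->{3,4}; U {3,4,5,6,7}->{6,7} => REVISION
Constraint 3 (X + V = U) on D(X)={3,4} D(V)={3,4} D(U)={6,7}: no change => not a revision
Total revisions = 1

Answer: 1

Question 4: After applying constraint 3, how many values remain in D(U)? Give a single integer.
Constraint 1 (X != U) on D(X)={3,4,5,6,7} D(U)={3,4,5,6,7}: no change
Constraint 2 (V + X = U) on D(V)={3,4,5,6,7} D(X)={3,4,5,6,7} D(U)={3,4,5,6,7}: V {3,4,5,6,7}->{3,4}; X {3,4,5,6,7}->{3,4}; U {3,4,5,6,7}->{6,7}
Constraint 3 (X + V = U) on D(X)={3,4} D(V)={3,4} D(U)={6,7}: no change
So after constraint 3: D(U)={6,7}, size = 2

Answer: 2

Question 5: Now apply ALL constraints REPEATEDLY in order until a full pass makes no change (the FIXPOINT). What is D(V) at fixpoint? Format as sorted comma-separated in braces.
Answer: {3,4}

Derivation:
pass 0 (initial): D(V)={3,4,5,6,7}
pass 1: U {3,4,5,6,7}->{6,7}; V {3,4,5,6,7}->{3,4}; X {3,4,5,6,7}->{3,4}
pass 2: no change
Fixpoint after 2 passes: D(V) = {3,4}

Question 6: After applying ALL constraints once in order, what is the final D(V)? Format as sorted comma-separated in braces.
Answer: {3,4}

Derivation:
Constraint 1 (X != U) on D(X)={3,4,5,6,7} D(U)={3,4,5,6,7}: no change
Constraint 2 (V + X = U) on D(V)={3,4,5,6,7} D(X)={3,4,5,6,7} D(U)={3,4,5,6,7}: V {3,4,5,6,7}->{3,4}; X {3,4,5,6,7}->{3,4}; U {3,4,5,6,7}->{6,7}
Constraint 3 (X + V = U) on D(X)={3,4} D(V)={3,4} D(U)={6,7}: no change
So after all 3 constraints: D(V) = {3,4}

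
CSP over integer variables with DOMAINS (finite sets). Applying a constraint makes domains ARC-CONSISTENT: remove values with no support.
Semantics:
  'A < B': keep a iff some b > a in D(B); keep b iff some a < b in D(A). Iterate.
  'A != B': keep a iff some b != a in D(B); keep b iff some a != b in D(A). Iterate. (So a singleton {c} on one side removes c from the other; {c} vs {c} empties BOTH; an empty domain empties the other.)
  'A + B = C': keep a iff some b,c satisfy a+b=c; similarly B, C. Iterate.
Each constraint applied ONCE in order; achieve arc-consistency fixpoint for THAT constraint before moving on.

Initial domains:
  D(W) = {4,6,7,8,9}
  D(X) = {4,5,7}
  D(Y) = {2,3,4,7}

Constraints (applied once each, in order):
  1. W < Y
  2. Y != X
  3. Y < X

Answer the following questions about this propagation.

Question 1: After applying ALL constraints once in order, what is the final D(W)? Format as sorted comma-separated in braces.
Answer: {4,6}

Derivation:
Constraint 1 (W < Y) on D(W)={4,6,7,8,9} D(Y)={2,3,4,7}: W {4,6,7,8,9}->{4,6}; Y {2,3,4,7}->{7}
Constraint 2 (Y != X) on D(Y)={7} D(X)={4,5,7}: X {4,5,7}->{4,5}
Constraint 3 (Y < X) on D(Y)={7} D(X)={4,5}: Y {7}->{}; X {4,5}->{}
So after all 3 constraints: D(W) = {4,6}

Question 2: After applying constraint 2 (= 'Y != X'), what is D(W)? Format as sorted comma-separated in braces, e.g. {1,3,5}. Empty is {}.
Answer: {4,6}

Derivation:
Constraint 1 (W < Y) on D(W)={4,6,7,8,9} D(Y)={2,3,4,7}: W {4,6,7,8,9}->{4,6}; Y {2,3,4,7}->{7}
Constraint 2 (Y != X) on D(Y)={7} D(X)={4,5,7}: X {4,5,7}->{4,5}
So after constraint 2: D(W) = {4,6}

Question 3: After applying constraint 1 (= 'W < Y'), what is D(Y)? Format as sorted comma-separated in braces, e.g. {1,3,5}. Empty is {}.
Constraint 1 (W < Y) on D(W)={4,6,7,8,9} D(Y)={2,3,4,7}: W {4,6,7,8,9}->{4,6}; Y {2,3,4,7}->{7}
So after constraint 1: D(Y) = {7}

Answer: {7}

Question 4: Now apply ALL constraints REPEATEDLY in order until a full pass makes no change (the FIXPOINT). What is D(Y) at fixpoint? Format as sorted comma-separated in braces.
Answer: {}

Derivation:
pass 0 (initial): D(Y)={2,3,4,7}
pass 1: W {4,6,7,8,9}->{4,6}; X {4,5,7}->{}; Y {2,3,4,7}->{}
pass 2: W {4,6}->{}
pass 3: no change
Fixpoint after 3 passes: D(Y) = {}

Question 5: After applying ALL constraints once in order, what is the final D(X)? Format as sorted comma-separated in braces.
Answer: {}

Derivation:
Constraint 1 (W < Y) on D(W)={4,6,7,8,9} D(Y)={2,3,4,7}: W {4,6,7,8,9}->{4,6}; Y {2,3,4,7}->{7}
Constraint 2 (Y != X) on D(Y)={7} D(X)={4,5,7}: X {4,5,7}->{4,5}
Constraint 3 (Y < X) on D(Y)={7} D(X)={4,5}: Y {7}->{}; X {4,5}->{}
So after all 3 constraints: D(X) = {}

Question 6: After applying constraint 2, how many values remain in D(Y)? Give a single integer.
Constraint 1 (W < Y) on D(W)={4,6,7,8,9} D(Y)={2,3,4,7}: W {4,6,7,8,9}->{4,6}; Y {2,3,4,7}->{7}
Constraint 2 (Y != X) on D(Y)={7} D(X)={4,5,7}: X {4,5,7}->{4,5}
So after constraint 2: D(Y)={7}, size = 1

Answer: 1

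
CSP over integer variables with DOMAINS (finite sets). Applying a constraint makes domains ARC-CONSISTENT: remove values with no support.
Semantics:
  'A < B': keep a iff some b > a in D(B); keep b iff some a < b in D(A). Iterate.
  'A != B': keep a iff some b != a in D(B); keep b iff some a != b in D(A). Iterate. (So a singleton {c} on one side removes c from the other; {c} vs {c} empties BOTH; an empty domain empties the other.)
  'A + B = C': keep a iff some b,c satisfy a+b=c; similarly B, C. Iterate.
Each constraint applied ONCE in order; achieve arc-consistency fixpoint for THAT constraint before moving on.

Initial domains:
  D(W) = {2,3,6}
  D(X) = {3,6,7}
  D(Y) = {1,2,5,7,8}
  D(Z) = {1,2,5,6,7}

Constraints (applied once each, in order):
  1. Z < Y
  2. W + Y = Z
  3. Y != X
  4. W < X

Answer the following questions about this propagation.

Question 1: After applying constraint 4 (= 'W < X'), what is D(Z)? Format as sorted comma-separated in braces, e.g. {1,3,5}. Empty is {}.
Answer: {5,7}

Derivation:
Constraint 1 (Z < Y) on D(Z)={1,2,5,6,7} D(Y)={1,2,5,7,8}: Y {1,2,5,7,8}->{2,5,7,8}
Constraint 2 (W + Y = Z) on D(W)={2,3,6} D(Y)={2,5,7,8} D(Z)={1,2,5,6,7}: W {2,3,6}->{2,3}; Y {2,5,7,8}->{2,5}; Z {1,2,5,6,7}->{5,7}
Constraint 3 (Y != X) on D(Y)={2,5} D(X)={3,6,7}: no change
Constraint 4 (W < X) on D(W)={2,3} D(X)={3,6,7}: no change
So after constraint 4: D(Z) = {5,7}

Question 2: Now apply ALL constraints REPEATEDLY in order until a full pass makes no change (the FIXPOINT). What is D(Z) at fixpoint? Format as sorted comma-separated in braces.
pass 0 (initial): D(Z)={1,2,5,6,7}
pass 1: W {2,3,6}->{2,3}; Y {1,2,5,7,8}->{2,5}; Z {1,2,5,6,7}->{5,7}
pass 2: W {2,3}->{}; X {3,6,7}->{}; Y {2,5}->{}; Z {5,7}->{}
pass 3: no change
Fixpoint after 3 passes: D(Z) = {}

Answer: {}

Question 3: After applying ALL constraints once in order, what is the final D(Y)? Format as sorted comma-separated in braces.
Constraint 1 (Z < Y) on D(Z)={1,2,5,6,7} D(Y)={1,2,5,7,8}: Y {1,2,5,7,8}->{2,5,7,8}
Constraint 2 (W + Y = Z) on D(W)={2,3,6} D(Y)={2,5,7,8} D(Z)={1,2,5,6,7}: W {2,3,6}->{2,3}; Y {2,5,7,8}->{2,5}; Z {1,2,5,6,7}->{5,7}
Constraint 3 (Y != X) on D(Y)={2,5} D(X)={3,6,7}: no change
Constraint 4 (W < X) on D(W)={2,3} D(X)={3,6,7}: no change
So after all 4 constraints: D(Y) = {2,5}

Answer: {2,5}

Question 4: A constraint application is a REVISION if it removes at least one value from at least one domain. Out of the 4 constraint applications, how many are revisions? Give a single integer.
Constraint 1 (Z < Y) on D(Z)={1,2,5,6,7} D(Y)={1,2,5,7,8}: Y {1,2,5,7,8}->{2,5,7,8} => REVISION
Constraint 2 (W + Y = Z) on D(W)={2,3,6} D(Y)={2,5,7,8} D(Z)={1,2,5,6,7}: W {2,3,6}->{2,3}; Y {2,5,7,8}->{2,5}; Z {1,2,5,6,7}->{5,7} => REVISION
Constraint 3 (Y != X) on D(Y)={2,5} D(X)={3,6,7}: no change => not a revision
Constraint 4 (W < X) on D(W)={2,3} D(X)={3,6,7}: no change => not a revision
Total revisions = 2

Answer: 2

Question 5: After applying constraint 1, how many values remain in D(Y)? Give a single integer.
Answer: 4

Derivation:
Constraint 1 (Z < Y) on D(Z)={1,2,5,6,7} D(Y)={1,2,5,7,8}: Y {1,2,5,7,8}->{2,5,7,8}
So after constraint 1: D(Y)={2,5,7,8}, size = 4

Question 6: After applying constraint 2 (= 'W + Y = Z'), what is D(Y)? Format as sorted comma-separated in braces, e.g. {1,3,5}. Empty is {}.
Constraint 1 (Z < Y) on D(Z)={1,2,5,6,7} D(Y)={1,2,5,7,8}: Y {1,2,5,7,8}->{2,5,7,8}
Constraint 2 (W + Y = Z) on D(W)={2,3,6} D(Y)={2,5,7,8} D(Z)={1,2,5,6,7}: W {2,3,6}->{2,3}; Y {2,5,7,8}->{2,5}; Z {1,2,5,6,7}->{5,7}
So after constraint 2: D(Y) = {2,5}

Answer: {2,5}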